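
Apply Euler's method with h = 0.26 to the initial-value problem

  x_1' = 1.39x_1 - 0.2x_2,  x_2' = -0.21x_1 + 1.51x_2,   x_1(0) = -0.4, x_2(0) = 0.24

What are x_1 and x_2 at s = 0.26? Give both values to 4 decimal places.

-0.5570, 0.3561

Euler on (x_1,x_2): x_1_{n+1} = x_1_n + h·x_1', x_2_{n+1} = x_2_n + h·x_2'.
0.000000: (-0.400000, 0.240000); f=(-0.604000, 0.446400) → (-0.557040, 0.356064)
(x_1(0.26), x_2(0.26)) ≈ (-0.5570, 0.3561)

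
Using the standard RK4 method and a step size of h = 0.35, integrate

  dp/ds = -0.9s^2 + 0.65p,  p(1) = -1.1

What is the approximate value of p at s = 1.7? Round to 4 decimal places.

-3.1635

RK4: k1 = f(s_n, p_n); k2 = f(s_n + h/2, p_n + (h/2)·k1); k3 = f(s_n + h/2, p_n + (h/2)·k2); k4 = f(s_n + h, p_n + h·k3); p_{n+1} = p_n + (h/6)·(k1 + 2k2 + 2k3 + k4).
s=1.000000, p=-1.100000:
  k1 = f(1.000000, -1.100000) = -1.615000
  k2 = f(1.175000, -1.382625) = -2.141269
  k3 = f(1.175000, -1.474722) = -2.201132
  k4 = f(1.350000, -1.870396) = -2.856007
  p ← -1.100000 + (0.35/6)·(k1 + 2k2 + 2k3 + k4) = -1.867422
s=1.350000, p=-1.867422:
  k1 = f(1.350000, -1.867422) = -2.854074
  k2 = f(1.525000, -2.366885) = -3.631538
  k3 = f(1.525000, -2.502941) = -3.719974
  k4 = f(1.700000, -3.169413) = -4.661119
  p ← -1.867422 + (0.35/6)·(k1 + 2k2 + 2k3 + k4) = -3.163485
p(1.7) ≈ -3.1635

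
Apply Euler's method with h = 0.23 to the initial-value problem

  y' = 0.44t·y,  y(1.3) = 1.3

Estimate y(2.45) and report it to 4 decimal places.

Euler: y_{n+1} = y_n + h·f(t_n, y_n).
t=1.300000, y=1.300000: f=0.743600 → y ← 1.300000 + 0.23·0.743600 = 1.471028
t=1.530000, y=1.471028: f=0.990296 → y ← 1.471028 + 0.23·0.990296 = 1.698796
t=1.760000, y=1.698796: f=1.315548 → y ← 1.698796 + 0.23·1.315548 = 2.001372
t=1.990000, y=2.001372: f=1.752401 → y ← 2.001372 + 0.23·1.752401 = 2.404424
t=2.220000, y=2.404424: f=2.348642 → y ← 2.404424 + 0.23·2.348642 = 2.944612
y(2.45) ≈ 2.9446

2.9446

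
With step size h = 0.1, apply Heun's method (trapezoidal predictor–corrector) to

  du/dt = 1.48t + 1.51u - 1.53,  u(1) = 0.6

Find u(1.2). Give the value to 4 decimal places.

Heun: k1 = f(t_n, u_n); k2 = f(t_n + h, u_n + h·k1); u_{n+1} = u_n + (h/2)·(k1 + k2).
t=1.000000, u=0.600000:
  k1 = f(1.000000, 0.600000) = 0.856000
  k2 = f(1.100000, 0.685600) = 1.133256
  u ← 0.600000 + (0.1/2)·(0.856000 + 1.133256) = 0.699463
t=1.100000, u=0.699463:
  k1 = f(1.100000, 0.699463) = 1.154189
  k2 = f(1.200000, 0.814882) = 1.476471
  u ← 0.699463 + (0.1/2)·(1.154189 + 1.476471) = 0.830996
u(1.2) ≈ 0.8310

0.8310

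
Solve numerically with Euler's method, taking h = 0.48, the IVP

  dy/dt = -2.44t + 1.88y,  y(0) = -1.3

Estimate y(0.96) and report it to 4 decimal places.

Euler: y_{n+1} = y_n + h·f(t_n, y_n).
t=0.000000, y=-1.300000: f=-2.444000 → y ← -1.300000 + 0.48·(-2.444000) = -2.473120
t=0.480000, y=-2.473120: f=-5.820666 → y ← -2.473120 + 0.48·(-5.820666) = -5.267039
y(0.96) ≈ -5.2670

-5.2670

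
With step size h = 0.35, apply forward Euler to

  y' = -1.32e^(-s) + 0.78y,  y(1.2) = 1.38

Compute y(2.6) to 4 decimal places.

3.0414

Euler: y_{n+1} = y_n + h·f(s_n, y_n).
s=1.200000, y=1.380000: f=0.678824 → y ← 1.380000 + 0.35·0.678824 = 1.617588
s=1.550000, y=1.617588: f=0.981552 → y ← 1.617588 + 0.35·0.981552 = 1.961131
s=1.900000, y=1.961131: f=1.332252 → y ← 1.961131 + 0.35·1.332252 = 2.427419
s=2.250000, y=2.427419: f=1.754260 → y ← 2.427419 + 0.35·1.754260 = 3.041411
y(2.6) ≈ 3.0414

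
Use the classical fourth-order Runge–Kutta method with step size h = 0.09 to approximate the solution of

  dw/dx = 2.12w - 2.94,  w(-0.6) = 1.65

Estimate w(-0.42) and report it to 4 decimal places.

RK4: k1 = f(x_n, w_n); k2 = f(x_n + h/2, w_n + (h/2)·k1); k3 = f(x_n + h/2, w_n + (h/2)·k2); k4 = f(x_n + h, w_n + h·k3); w_{n+1} = w_n + (h/6)·(k1 + 2k2 + 2k3 + k4).
x=-0.600000, w=1.650000:
  k1 = f(-0.600000, 1.650000) = 0.558000
  k2 = f(-0.555000, 1.675110) = 0.611233
  k3 = f(-0.555000, 1.677505) = 0.616312
  k4 = f(-0.510000, 1.705468) = 0.675592
  w ← 1.650000 + (0.09/6)·(k1 + 2k2 + 2k3 + k4) = 1.705330
x=-0.510000, w=1.705330:
  k1 = f(-0.510000, 1.705330) = 0.675300
  k2 = f(-0.465000, 1.735719) = 0.739724
  k3 = f(-0.465000, 1.738618) = 0.745870
  k4 = f(-0.420000, 1.772459) = 0.817612
  w ← 1.705330 + (0.09/6)·(k1 + 2k2 + 2k3 + k4) = 1.772292
w(-0.42) ≈ 1.7723

1.7723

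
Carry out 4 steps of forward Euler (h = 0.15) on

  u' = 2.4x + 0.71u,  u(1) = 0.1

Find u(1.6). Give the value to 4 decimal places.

Euler: u_{n+1} = u_n + h·f(x_n, u_n).
x=1.000000, u=0.100000: f=2.471000 → u ← 0.100000 + 0.15·2.471000 = 0.470650
x=1.150000, u=0.470650: f=3.094161 → u ← 0.470650 + 0.15·3.094161 = 0.934774
x=1.300000, u=0.934774: f=3.783690 → u ← 0.934774 + 0.15·3.783690 = 1.502328
x=1.450000, u=1.502328: f=4.546653 → u ← 1.502328 + 0.15·4.546653 = 2.184326
u(1.6) ≈ 2.1843

2.1843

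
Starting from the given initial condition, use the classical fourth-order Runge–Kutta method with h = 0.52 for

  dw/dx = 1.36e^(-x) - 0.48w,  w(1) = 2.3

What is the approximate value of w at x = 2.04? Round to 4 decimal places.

RK4: k1 = f(x_n, w_n); k2 = f(x_n + h/2, w_n + (h/2)·k1); k3 = f(x_n + h/2, w_n + (h/2)·k2); k4 = f(x_n + h, w_n + h·k3); w_{n+1} = w_n + (h/6)·(k1 + 2k2 + 2k3 + k4).
x=1.000000, w=2.300000:
  k1 = f(1.000000, 2.300000) = -0.603684
  k2 = f(1.260000, 2.143042) = -0.642891
  k3 = f(1.260000, 2.132848) = -0.637998
  k4 = f(1.520000, 1.968241) = -0.647308
  w ← 2.300000 + (0.52/6)·(k1 + 2k2 + 2k3 + k4) = 1.969560
x=1.520000, w=1.969560:
  k1 = f(1.520000, 1.969560) = -0.647941
  k2 = f(1.780000, 1.801095) = -0.635178
  k3 = f(1.780000, 1.804414) = -0.636771
  k4 = f(2.040000, 1.638439) = -0.609612
  w ← 1.969560 + (0.52/6)·(k1 + 2k2 + 2k3 + k4) = 1.640101
w(2.04) ≈ 1.6401

1.6401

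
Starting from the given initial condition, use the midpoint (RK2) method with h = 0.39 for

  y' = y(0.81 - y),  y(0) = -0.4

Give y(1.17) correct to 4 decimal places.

Midpoint: k1 = f(s_n, y_n); k2 = f(s_n + h/2, y_n + (h/2)·k1); y_{n+1} = y_n + h·k2.
s=0.000000, y=-0.400000:
  k1 = f(0.000000, -0.400000) = -0.484000
  k2 = f(0.195000, -0.494380) = -0.644859
  y ← -0.400000 + 0.39·(-0.644859) = -0.651495
s=0.390000, y=-0.651495:
  k1 = f(0.390000, -0.651495) = -0.952157
  k2 = f(0.585000, -0.837166) = -1.378951
  y ← -0.651495 + 0.39·(-1.378951) = -1.189286
s=0.780000, y=-1.189286:
  k1 = f(0.780000, -1.189286) = -2.377723
  k2 = f(0.975000, -1.652942) = -4.071100
  y ← -1.189286 + 0.39·(-4.071100) = -2.777015
y(1.17) ≈ -2.7770

-2.7770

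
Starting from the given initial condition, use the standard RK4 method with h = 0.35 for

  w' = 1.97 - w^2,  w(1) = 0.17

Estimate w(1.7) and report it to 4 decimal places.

1.1240

RK4: k1 = f(t_n, w_n); k2 = f(t_n + h/2, w_n + (h/2)·k1); k3 = f(t_n + h/2, w_n + (h/2)·k2); k4 = f(t_n + h, w_n + h·k3); w_{n+1} = w_n + (h/6)·(k1 + 2k2 + 2k3 + k4).
t=1.000000, w=0.170000:
  k1 = f(1.000000, 0.170000) = 1.941100
  k2 = f(1.175000, 0.509692) = 1.710214
  k3 = f(1.175000, 0.469287) = 1.749769
  k4 = f(1.350000, 0.782419) = 1.357820
  w ← 0.170000 + (0.35/6)·(k1 + 2k2 + 2k3 + k4) = 0.766102
t=1.350000, w=0.766102:
  k1 = f(1.350000, 0.766102) = 1.383088
  k2 = f(1.525000, 1.008142) = 0.953649
  k3 = f(1.525000, 0.932990) = 1.099529
  k4 = f(1.700000, 1.150937) = 0.645344
  w ← 0.766102 + (0.35/6)·(k1 + 2k2 + 2k3 + k4) = 1.123964
w(1.7) ≈ 1.1240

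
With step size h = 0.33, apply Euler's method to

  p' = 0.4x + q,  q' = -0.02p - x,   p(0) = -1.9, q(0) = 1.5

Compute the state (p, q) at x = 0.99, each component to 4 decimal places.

Euler on (p,q): p_{n+1} = p_n + h·p', q_{n+1} = q_n + h·q'.
0.000000: (-1.900000, 1.500000); f=(1.500000, 0.038000) → (-1.405000, 1.512540)
0.330000: (-1.405000, 1.512540); f=(1.644540, -0.301900) → (-0.862302, 1.412913)
0.660000: (-0.862302, 1.412913); f=(1.676913, -0.642754) → (-0.308921, 1.200804)
(p(0.99), q(0.99)) ≈ (-0.3089, 1.2008)

-0.3089, 1.2008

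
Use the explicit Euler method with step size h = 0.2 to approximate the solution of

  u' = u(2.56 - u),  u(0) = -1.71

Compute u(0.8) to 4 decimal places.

-105.9585

Euler: u_{n+1} = u_n + h·f(t_n, u_n).
t=0.000000, u=-1.710000: f=-7.301700 → u ← -1.710000 + 0.2·(-7.301700) = -3.170340
t=0.200000, u=-3.170340: f=-18.167126 → u ← -3.170340 + 0.2·(-18.167126) = -6.803765
t=0.400000, u=-6.803765: f=-63.708860 → u ← -6.803765 + 0.2·(-63.708860) = -19.545537
t=0.600000, u=-19.545537: f=-432.064602 → u ← -19.545537 + 0.2·(-432.064602) = -105.958458
u(0.8) ≈ -105.9585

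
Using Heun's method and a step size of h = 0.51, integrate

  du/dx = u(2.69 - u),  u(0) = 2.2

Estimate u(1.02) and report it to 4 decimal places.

Heun: k1 = f(x_n, u_n); k2 = f(x_n + h, u_n + h·k1); u_{n+1} = u_n + (h/2)·(k1 + k2).
x=0.000000, u=2.200000:
  k1 = f(0.000000, 2.200000) = 1.078000
  k2 = f(0.510000, 2.749780) = -0.164382
  u ← 2.200000 + (0.51/2)·(1.078000 + (-0.164382)) = 2.432973
x=0.510000, u=2.432973:
  k1 = f(0.510000, 2.432973) = 0.625341
  k2 = f(1.020000, 2.751896) = -0.170332
  u ← 2.432973 + (0.51/2)·(0.625341 + (-0.170332)) = 2.549000
u(1.02) ≈ 2.5490

2.5490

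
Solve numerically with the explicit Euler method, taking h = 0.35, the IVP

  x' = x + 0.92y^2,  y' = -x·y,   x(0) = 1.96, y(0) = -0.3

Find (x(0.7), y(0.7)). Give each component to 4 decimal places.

3.6141, -0.0060

Euler on (x,y): x_{n+1} = x_n + h·x', y_{n+1} = y_n + h·y'.
0.000000: (1.960000, -0.300000); f=(2.042800, 0.588000) → (2.674980, -0.094200)
0.350000: (2.674980, -0.094200); f=(2.683144, 0.251983) → (3.614080, -0.006006)
(x(0.7), y(0.7)) ≈ (3.6141, -0.0060)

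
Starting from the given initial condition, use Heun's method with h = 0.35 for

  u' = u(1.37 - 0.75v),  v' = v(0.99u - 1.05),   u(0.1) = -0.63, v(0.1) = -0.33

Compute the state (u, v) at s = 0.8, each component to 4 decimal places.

-1.7428, -0.0941

Heun on (u,v): k1 = f(s_n, state_n); k2 = f(s_n + h, state_n + h·k1); state_{n+1} = state_n + (h/2)·(k1 + k2).
0.100000: (-0.630000, -0.330000)
  k1 = (-1.019025, 0.552321)
  predictor → (-0.986659, -0.136688)
  k2 = (-1.452871, 0.277037)
  → (-1.062582, -0.184862)
0.450000: (-1.062582, -0.184862)
  k1 = (-1.603060, 0.388572)
  predictor → (-1.623653, -0.048862)
  k2 = (-2.283906, 0.129847)
  → (-1.742801, -0.094139)
(u(0.8), v(0.8)) ≈ (-1.7428, -0.0941)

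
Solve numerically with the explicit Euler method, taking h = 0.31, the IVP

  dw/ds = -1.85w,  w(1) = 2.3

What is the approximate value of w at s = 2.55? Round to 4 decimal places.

0.0325

Euler: w_{n+1} = w_n + h·f(s_n, w_n).
s=1.000000, w=2.300000: f=-4.255000 → w ← 2.300000 + 0.31·(-4.255000) = 0.980950
s=1.310000, w=0.980950: f=-1.814757 → w ← 0.980950 + 0.31·(-1.814757) = 0.418375
s=1.620000, w=0.418375: f=-0.773994 → w ← 0.418375 + 0.31·(-0.773994) = 0.178437
s=1.930000, w=0.178437: f=-0.330108 → w ← 0.178437 + 0.31·(-0.330108) = 0.076103
s=2.240000, w=0.076103: f=-0.140791 → w ← 0.076103 + 0.31·(-0.140791) = 0.032458
w(2.55) ≈ 0.0325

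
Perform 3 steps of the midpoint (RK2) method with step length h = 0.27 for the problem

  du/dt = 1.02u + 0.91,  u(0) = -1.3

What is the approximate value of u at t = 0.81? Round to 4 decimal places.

-1.8160

Midpoint: k1 = f(t_n, u_n); k2 = f(t_n + h/2, u_n + (h/2)·k1); u_{n+1} = u_n + h·k2.
t=0.000000, u=-1.300000:
  k1 = f(0.000000, -1.300000) = -0.416000
  k2 = f(0.135000, -1.356160) = -0.473283
  u ← -1.300000 + 0.27·(-0.473283) = -1.427786
t=0.270000, u=-1.427786:
  k1 = f(0.270000, -1.427786) = -0.546342
  k2 = f(0.405000, -1.501543) = -0.621574
  u ← -1.427786 + 0.27·(-0.621574) = -1.595611
t=0.540000, u=-1.595611:
  k1 = f(0.540000, -1.595611) = -0.717524
  k2 = f(0.675000, -1.692477) = -0.816327
  u ← -1.595611 + 0.27·(-0.816327) = -1.816019
u(0.81) ≈ -1.8160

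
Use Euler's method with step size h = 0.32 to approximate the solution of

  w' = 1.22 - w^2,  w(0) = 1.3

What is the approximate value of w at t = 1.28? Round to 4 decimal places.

Euler: w_{n+1} = w_n + h·f(t_n, w_n).
t=0.000000, w=1.300000: f=-0.470000 → w ← 1.300000 + 0.32·(-0.470000) = 1.149600
t=0.320000, w=1.149600: f=-0.101580 → w ← 1.149600 + 0.32·(-0.101580) = 1.117094
t=0.640000, w=1.117094: f=-0.027900 → w ← 1.117094 + 0.32·(-0.027900) = 1.108166
t=0.960000, w=1.108166: f=-0.008033 → w ← 1.108166 + 0.32·(-0.008033) = 1.105596
w(1.28) ≈ 1.1056

1.1056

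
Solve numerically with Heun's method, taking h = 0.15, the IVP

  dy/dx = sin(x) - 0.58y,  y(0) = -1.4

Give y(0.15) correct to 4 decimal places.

Heun: k1 = f(x_n, y_n); k2 = f(x_n + h, y_n + h·k1); y_{n+1} = y_n + (h/2)·(k1 + k2).
x=0.000000, y=-1.400000:
  k1 = f(0.000000, -1.400000) = 0.812000
  k2 = f(0.150000, -1.278200) = 0.890794
  y ← -1.400000 + (0.15/2)·(0.812000 + 0.890794) = -1.272290
y(0.15) ≈ -1.2723

-1.2723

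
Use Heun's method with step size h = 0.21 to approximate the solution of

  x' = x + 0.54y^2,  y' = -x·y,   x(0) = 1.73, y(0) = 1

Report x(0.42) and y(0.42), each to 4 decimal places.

2.7770, 0.4113

Heun on (x,y): k1 = f(t_n, state_n); k2 = f(t_n + h, state_n + h·k1); state_{n+1} = state_n + (h/2)·(k1 + k2).
0.000000: (1.730000, 1.000000)
  k1 = (2.270000, -1.730000)
  predictor → (2.206700, 0.636700)
  k2 = (2.425609, -1.405006)
  → (2.223039, 0.670824)
0.210000: (2.223039, 0.670824)
  k1 = (2.466042, -1.491269)
  predictor → (2.740908, 0.357658)
  k2 = (2.809984, -0.980307)
  → (2.777022, 0.411309)
(x(0.42), y(0.42)) ≈ (2.7770, 0.4113)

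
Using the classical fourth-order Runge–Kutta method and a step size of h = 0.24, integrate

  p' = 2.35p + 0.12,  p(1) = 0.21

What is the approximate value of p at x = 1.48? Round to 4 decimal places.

RK4: k1 = f(x_n, p_n); k2 = f(x_n + h/2, p_n + (h/2)·k1); k3 = f(x_n + h/2, p_n + (h/2)·k2); k4 = f(x_n + h, p_n + h·k3); p_{n+1} = p_n + (h/6)·(k1 + 2k2 + 2k3 + k4).
x=1.000000, p=0.210000:
  k1 = f(1.000000, 0.210000) = 0.613500
  k2 = f(1.120000, 0.283620) = 0.786507
  k3 = f(1.120000, 0.304381) = 0.835295
  k4 = f(1.240000, 0.410471) = 1.084606
  p ← 0.210000 + (0.24/6)·(k1 + 2k2 + 2k3 + k4) = 0.407668
x=1.240000, p=0.407668:
  k1 = f(1.240000, 0.407668) = 1.078021
  k2 = f(1.360000, 0.537031) = 1.382023
  k3 = f(1.360000, 0.573511) = 1.467751
  k4 = f(1.480000, 0.759929) = 1.905832
  p ← 0.407668 + (0.24/6)·(k1 + 2k2 + 2k3 + k4) = 0.755004
p(1.48) ≈ 0.7550

0.7550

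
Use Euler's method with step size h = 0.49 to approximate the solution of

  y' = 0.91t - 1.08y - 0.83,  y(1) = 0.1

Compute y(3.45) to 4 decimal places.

Euler: y_{n+1} = y_n + h·f(t_n, y_n).
t=1.000000, y=0.100000: f=-0.028000 → y ← 0.100000 + 0.49·(-0.028000) = 0.086280
t=1.490000, y=0.086280: f=0.432718 → y ← 0.086280 + 0.49·0.432718 = 0.298312
t=1.980000, y=0.298312: f=0.649623 → y ← 0.298312 + 0.49·0.649623 = 0.616627
t=2.470000, y=0.616627: f=0.751743 → y ← 0.616627 + 0.49·0.751743 = 0.984981
t=2.960000, y=0.984981: f=0.799820 → y ← 0.984981 + 0.49·0.799820 = 1.376893
y(3.45) ≈ 1.3769

1.3769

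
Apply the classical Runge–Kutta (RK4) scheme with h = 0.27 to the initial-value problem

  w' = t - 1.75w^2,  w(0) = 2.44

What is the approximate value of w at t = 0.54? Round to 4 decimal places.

RK4: k1 = f(t_n, w_n); k2 = f(t_n + h/2, w_n + (h/2)·k1); k3 = f(t_n + h/2, w_n + (h/2)·k2); k4 = f(t_n + h, w_n + h·k3); w_{n+1} = w_n + (h/6)·(k1 + 2k2 + 2k3 + k4).
t=0.000000, w=2.440000:
  k1 = f(0.000000, 2.440000) = -10.418800
  k2 = f(0.135000, 1.033462) = -1.734076
  k3 = f(0.135000, 2.205900) = -8.380488
  k4 = f(0.270000, 0.177268) = 0.215008
  w ← 2.440000 + (0.27/6)·(k1 + 2k2 + 2k3 + k4) = 1.070519
t=0.270000, w=1.070519:
  k1 = f(0.270000, 1.070519) = -1.735517
  k2 = f(0.405000, 0.836224) = -0.818723
  k3 = f(0.405000, 0.959991) = -1.207770
  k4 = f(0.540000, 0.744421) = -0.429784
  w ← 1.070519 + (0.27/6)·(k1 + 2k2 + 2k3 + k4) = 0.790696
w(0.54) ≈ 0.7907

0.7907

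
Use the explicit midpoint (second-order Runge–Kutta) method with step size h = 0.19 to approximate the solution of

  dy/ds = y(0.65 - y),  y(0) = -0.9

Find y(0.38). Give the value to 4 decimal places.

-1.8085

Midpoint: k1 = f(s_n, y_n); k2 = f(s_n + h/2, y_n + (h/2)·k1); y_{n+1} = y_n + h·k2.
s=0.000000, y=-0.900000:
  k1 = f(0.000000, -0.900000) = -1.395000
  k2 = f(0.095000, -1.032525) = -1.737249
  y ← -0.900000 + 0.19·(-1.737249) = -1.230077
s=0.190000, y=-1.230077:
  k1 = f(0.190000, -1.230077) = -2.312641
  k2 = f(0.285000, -1.449778) = -3.044213
  y ← -1.230077 + 0.19·(-3.044213) = -1.808478
y(0.38) ≈ -1.8085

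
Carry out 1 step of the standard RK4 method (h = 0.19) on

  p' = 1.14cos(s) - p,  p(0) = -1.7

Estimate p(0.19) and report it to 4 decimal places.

RK4: k1 = f(s_n, p_n); k2 = f(s_n + h/2, p_n + (h/2)·k1); k3 = f(s_n + h/2, p_n + (h/2)·k2); k4 = f(s_n + h, p_n + h·k3); p_{n+1} = p_n + (h/6)·(k1 + 2k2 + 2k3 + k4).
s=0.000000, p=-1.700000:
  k1 = f(0.000000, -1.700000) = 2.840000
  k2 = f(0.095000, -1.430200) = 2.565060
  k3 = f(0.095000, -1.456319) = 2.591179
  k4 = f(0.190000, -1.207676) = 2.327161
  p ← -1.700000 + (0.19/6)·(k1 + 2k2 + 2k3 + k4) = -1.209811
p(0.19) ≈ -1.2098

-1.2098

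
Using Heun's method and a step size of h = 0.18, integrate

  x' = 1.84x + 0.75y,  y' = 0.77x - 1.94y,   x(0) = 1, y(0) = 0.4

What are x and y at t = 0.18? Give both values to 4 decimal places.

Heun on (x,y): k1 = f(t_n, state_n); k2 = f(t_n + h, state_n + h·k1); state_{n+1} = state_n + (h/2)·(k1 + k2).
0.000000: (1.000000, 0.400000)
  k1 = (2.140000, -0.006000)
  predictor → (1.385200, 0.398920)
  k2 = (2.847958, 0.292699)
  → (1.448916, 0.425803)
(x(0.18), y(0.18)) ≈ (1.4489, 0.4258)

1.4489, 0.4258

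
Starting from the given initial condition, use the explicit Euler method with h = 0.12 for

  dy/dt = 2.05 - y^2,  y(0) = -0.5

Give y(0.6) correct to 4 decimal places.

Euler: y_{n+1} = y_n + h·f(t_n, y_n).
t=0.000000, y=-0.500000: f=1.800000 → y ← -0.500000 + 0.12·1.800000 = -0.284000
t=0.120000, y=-0.284000: f=1.969344 → y ← -0.284000 + 0.12·1.969344 = -0.047679
t=0.240000, y=-0.047679: f=2.047727 → y ← -0.047679 + 0.12·2.047727 = 0.198048
t=0.360000, y=0.198048: f=2.010777 → y ← 0.198048 + 0.12·2.010777 = 0.439342
t=0.480000, y=0.439342: f=1.856979 → y ← 0.439342 + 0.12·1.856979 = 0.662179
y(0.6) ≈ 0.6622

0.6622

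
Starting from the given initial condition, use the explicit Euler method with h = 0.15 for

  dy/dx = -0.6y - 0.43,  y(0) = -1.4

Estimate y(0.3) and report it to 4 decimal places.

Euler: y_{n+1} = y_n + h·f(x_n, y_n).
x=0.000000, y=-1.400000: f=0.410000 → y ← -1.400000 + 0.15·0.410000 = -1.338500
x=0.150000, y=-1.338500: f=0.373100 → y ← -1.338500 + 0.15·0.373100 = -1.282535
y(0.3) ≈ -1.2825

-1.2825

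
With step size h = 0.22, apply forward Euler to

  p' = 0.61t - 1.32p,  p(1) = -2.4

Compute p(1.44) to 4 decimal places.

Euler: p_{n+1} = p_n + h·f(t_n, p_n).
t=1.000000, p=-2.400000: f=3.778000 → p ← -2.400000 + 0.22·3.778000 = -1.568840
t=1.220000, p=-1.568840: f=2.815069 → p ← -1.568840 + 0.22·2.815069 = -0.949525
p(1.44) ≈ -0.9495

-0.9495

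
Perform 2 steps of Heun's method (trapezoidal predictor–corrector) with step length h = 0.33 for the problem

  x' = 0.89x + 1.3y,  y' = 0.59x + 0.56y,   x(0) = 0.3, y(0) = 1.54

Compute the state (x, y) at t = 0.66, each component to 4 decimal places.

2.7555, 2.7692

Heun on (x,y): k1 = f(t_n, state_n); k2 = f(t_n + h, state_n + h·k1); state_{n+1} = state_n + (h/2)·(k1 + k2).
0.000000: (0.300000, 1.540000)
  k1 = (2.269000, 1.039400)
  predictor → (1.048770, 1.883002)
  k2 = (3.381308, 1.673255)
  → (1.232301, 1.987588)
0.330000: (1.232301, 1.987588)
  k1 = (3.680612, 1.840107)
  predictor → (2.446903, 2.594823)
  k2 = (5.551014, 2.896774)
  → (2.755519, 2.769173)
(x(0.66), y(0.66)) ≈ (2.7555, 2.7692)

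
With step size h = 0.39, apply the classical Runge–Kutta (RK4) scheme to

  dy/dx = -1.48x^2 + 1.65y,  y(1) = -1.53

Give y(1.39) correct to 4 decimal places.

-4.0353

RK4: k1 = f(x_n, y_n); k2 = f(x_n + h/2, y_n + (h/2)·k1); k3 = f(x_n + h/2, y_n + (h/2)·k2); k4 = f(x_n + h, y_n + h·k3); y_{n+1} = y_n + (h/6)·(k1 + 2k2 + 2k3 + k4).
x=1.000000, y=-1.530000:
  k1 = f(1.000000, -1.530000) = -4.004500
  k2 = f(1.195000, -2.310878) = -5.926425
  k3 = f(1.195000, -2.685653) = -6.544804
  k4 = f(1.390000, -4.082474) = -9.595590
  y ← -1.530000 + (0.39/6)·(k1 + 2k2 + 2k3 + k4) = -4.035266
y(1.39) ≈ -4.0353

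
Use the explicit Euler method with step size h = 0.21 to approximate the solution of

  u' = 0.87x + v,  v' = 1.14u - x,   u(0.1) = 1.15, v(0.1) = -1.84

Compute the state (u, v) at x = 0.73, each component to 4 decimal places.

Euler on (u,v): u_{n+1} = u_n + h·u', v_{n+1} = v_n + h·v'.
0.100000: (1.150000, -1.840000); f=(-1.753000, 1.211000) → (0.781870, -1.585690)
0.310000: (0.781870, -1.585690); f=(-1.315990, 0.581332) → (0.505512, -1.463610)
0.520000: (0.505512, -1.463610); f=(-1.011210, 0.056284) → (0.293158, -1.451791)
(u(0.73), v(0.73)) ≈ (0.2932, -1.4518)

0.2932, -1.4518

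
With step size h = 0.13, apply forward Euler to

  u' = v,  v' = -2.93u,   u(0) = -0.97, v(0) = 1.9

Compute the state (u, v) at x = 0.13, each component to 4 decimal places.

-0.7230, 2.2695

Euler on (u,v): u_{n+1} = u_n + h·u', v_{n+1} = v_n + h·v'.
0.000000: (-0.970000, 1.900000); f=(1.900000, 2.842100) → (-0.723000, 2.269473)
(u(0.13), v(0.13)) ≈ (-0.7230, 2.2695)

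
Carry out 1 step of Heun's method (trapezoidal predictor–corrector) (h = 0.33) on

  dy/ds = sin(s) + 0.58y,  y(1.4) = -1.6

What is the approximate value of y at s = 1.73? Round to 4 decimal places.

-1.5789

Heun: k1 = f(s_n, y_n); k2 = f(s_n + h, y_n + h·k1); y_{n+1} = y_n + (h/2)·(k1 + k2).
s=1.400000, y=-1.600000:
  k1 = f(1.400000, -1.600000) = 0.057450
  k2 = f(1.730000, -1.581042) = 0.070350
  y ← -1.600000 + (0.33/2)·(0.057450 + 0.070350) = -1.578913
y(1.73) ≈ -1.5789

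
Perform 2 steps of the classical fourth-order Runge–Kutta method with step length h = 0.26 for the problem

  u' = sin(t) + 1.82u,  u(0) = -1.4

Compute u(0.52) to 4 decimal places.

RK4: k1 = f(t_n, u_n); k2 = f(t_n + h/2, u_n + (h/2)·k1); k3 = f(t_n + h/2, u_n + (h/2)·k2); k4 = f(t_n + h, u_n + h·k3); u_{n+1} = u_n + (h/6)·(k1 + 2k2 + 2k3 + k4).
t=0.000000, u=-1.400000:
  k1 = f(0.000000, -1.400000) = -2.548000
  k2 = f(0.130000, -1.731240) = -3.021223
  k3 = f(0.130000, -1.792759) = -3.133187
  k4 = f(0.260000, -2.214629) = -3.773544
  u ← -1.400000 + (0.26/6)·(k1 + 2k2 + 2k3 + k4) = -2.207316
t=0.260000, u=-2.207316:
  k1 = f(0.260000, -2.207316) = -3.760234
  k2 = f(0.390000, -2.696146) = -4.526798
  k3 = f(0.390000, -2.795799) = -4.708167
  k4 = f(0.520000, -3.431439) = -5.748339
  u ← -2.207316 + (0.26/6)·(k1 + 2k2 + 2k3 + k4) = -3.419717
u(0.52) ≈ -3.4197

-3.4197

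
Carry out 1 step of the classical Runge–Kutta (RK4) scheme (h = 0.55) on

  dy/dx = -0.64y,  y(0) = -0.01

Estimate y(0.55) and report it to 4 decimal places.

-0.0070

RK4: k1 = f(x_n, y_n); k2 = f(x_n + h/2, y_n + (h/2)·k1); k3 = f(x_n + h/2, y_n + (h/2)·k2); k4 = f(x_n + h, y_n + h·k3); y_{n+1} = y_n + (h/6)·(k1 + 2k2 + 2k3 + k4).
x=0.000000, y=-0.010000:
  k1 = f(0.000000, -0.010000) = 0.006400
  k2 = f(0.275000, -0.008240) = 0.005274
  k3 = f(0.275000, -0.008550) = 0.005472
  k4 = f(0.550000, -0.006990) = 0.004474
  y ← -0.010000 + (0.55/6)·(k1 + 2k2 + 2k3 + k4) = -0.007033
y(0.55) ≈ -0.0070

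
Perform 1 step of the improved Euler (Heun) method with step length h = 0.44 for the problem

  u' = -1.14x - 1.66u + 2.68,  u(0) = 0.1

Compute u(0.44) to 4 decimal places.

Heun: k1 = f(x_n, u_n); k2 = f(x_n + h, u_n + h·k1); u_{n+1} = u_n + (h/2)·(k1 + k2).
x=0.000000, u=0.100000:
  k1 = f(0.000000, 0.100000) = 2.514000
  k2 = f(0.440000, 1.206160) = 0.176174
  u ← 0.100000 + (0.44/2)·(2.514000 + 0.176174) = 0.691838
u(0.44) ≈ 0.6918

0.6918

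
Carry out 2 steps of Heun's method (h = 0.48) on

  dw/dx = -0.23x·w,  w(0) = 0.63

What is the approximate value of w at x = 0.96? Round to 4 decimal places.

0.5663

Heun: k1 = f(x_n, w_n); k2 = f(x_n + h, w_n + h·k1); w_{n+1} = w_n + (h/2)·(k1 + k2).
x=0.000000, w=0.630000:
  k1 = f(0.000000, 0.630000) = 0.000000
  k2 = f(0.480000, 0.630000) = -0.069552
  w ← 0.630000 + (0.48/2)·(0.000000 + (-0.069552)) = 0.613308
x=0.480000, w=0.613308:
  k1 = f(0.480000, 0.613308) = -0.067709
  k2 = f(0.960000, 0.580807) = -0.128242
  w ← 0.613308 + (0.48/2)·(-0.067709 + (-0.128242)) = 0.566279
w(0.96) ≈ 0.5663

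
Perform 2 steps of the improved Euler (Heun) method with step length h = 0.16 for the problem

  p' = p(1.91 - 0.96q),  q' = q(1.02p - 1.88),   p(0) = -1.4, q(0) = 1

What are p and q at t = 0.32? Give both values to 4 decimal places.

-2.1489, 0.3476

Heun on (p,q): k1 = f(t_n, state_n); k2 = f(t_n + h, state_n + h·k1); state_{n+1} = state_n + (h/2)·(k1 + k2).
0.000000: (-1.400000, 1.000000)
  k1 = (-1.330000, -3.308000)
  predictor → (-1.612800, 0.470720)
  k2 = (-2.351638, -1.659314)
  → (-1.694531, 0.602615)
0.160000: (-1.694531, 0.602615)
  k1 = (-2.256251, -2.174488)
  predictor → (-2.055531, 0.254697)
  k2 = (-3.423469, -1.012838)
  → (-2.148909, 0.347629)
(p(0.32), q(0.32)) ≈ (-2.1489, 0.3476)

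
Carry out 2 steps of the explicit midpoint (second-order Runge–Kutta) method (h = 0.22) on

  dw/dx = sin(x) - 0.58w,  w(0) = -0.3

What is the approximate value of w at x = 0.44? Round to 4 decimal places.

-0.1431

Midpoint: k1 = f(x_n, w_n); k2 = f(x_n + h/2, w_n + (h/2)·k1); w_{n+1} = w_n + h·k2.
x=0.000000, w=-0.300000:
  k1 = f(0.000000, -0.300000) = 0.174000
  k2 = f(0.110000, -0.280860) = 0.272677
  w ← -0.300000 + 0.22·0.272677 = -0.240011
x=0.220000, w=-0.240011:
  k1 = f(0.220000, -0.240011) = 0.357436
  k2 = f(0.330000, -0.200693) = 0.440445
  w ← -0.240011 + 0.22·0.440445 = -0.143113
w(0.44) ≈ -0.1431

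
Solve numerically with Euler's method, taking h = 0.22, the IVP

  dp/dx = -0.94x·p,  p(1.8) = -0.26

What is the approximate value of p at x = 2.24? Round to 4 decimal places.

Euler: p_{n+1} = p_n + h·f(x_n, p_n).
x=1.800000, p=-0.260000: f=0.439920 → p ← -0.260000 + 0.22·0.439920 = -0.163218
x=2.020000, p=-0.163218: f=0.309918 → p ← -0.163218 + 0.22·0.309918 = -0.095036
p(2.24) ≈ -0.0950

-0.0950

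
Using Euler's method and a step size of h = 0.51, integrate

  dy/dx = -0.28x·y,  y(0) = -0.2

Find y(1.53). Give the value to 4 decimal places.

-0.1584

Euler: y_{n+1} = y_n + h·f(x_n, y_n).
x=0.000000, y=-0.200000: f=0.000000 → y ← -0.200000 + 0.51·0.000000 = -0.200000
x=0.510000, y=-0.200000: f=0.028560 → y ← -0.200000 + 0.51·0.028560 = -0.185434
x=1.020000, y=-0.185434: f=0.052960 → y ← -0.185434 + 0.51·0.052960 = -0.158425
y(1.53) ≈ -0.1584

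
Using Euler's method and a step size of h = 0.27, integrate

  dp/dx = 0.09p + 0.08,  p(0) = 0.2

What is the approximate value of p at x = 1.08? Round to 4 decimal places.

0.3098

Euler: p_{n+1} = p_n + h·f(x_n, p_n).
x=0.000000, p=0.200000: f=0.098000 → p ← 0.200000 + 0.27·0.098000 = 0.226460
x=0.270000, p=0.226460: f=0.100381 → p ← 0.226460 + 0.27·0.100381 = 0.253563
x=0.540000, p=0.253563: f=0.102821 → p ← 0.253563 + 0.27·0.102821 = 0.281325
x=0.810000, p=0.281325: f=0.105319 → p ← 0.281325 + 0.27·0.105319 = 0.309761
p(1.08) ≈ 0.3098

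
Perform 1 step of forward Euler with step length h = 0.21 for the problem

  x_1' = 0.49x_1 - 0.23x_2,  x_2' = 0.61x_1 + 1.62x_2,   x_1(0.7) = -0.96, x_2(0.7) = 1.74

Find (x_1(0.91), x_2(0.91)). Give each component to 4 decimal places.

-1.1428, 2.2090

Euler on (x_1,x_2): x_1_{n+1} = x_1_n + h·x_1', x_2_{n+1} = x_2_n + h·x_2'.
0.700000: (-0.960000, 1.740000); f=(-0.870600, 2.233200) → (-1.142826, 2.208972)
(x_1(0.91), x_2(0.91)) ≈ (-1.1428, 2.2090)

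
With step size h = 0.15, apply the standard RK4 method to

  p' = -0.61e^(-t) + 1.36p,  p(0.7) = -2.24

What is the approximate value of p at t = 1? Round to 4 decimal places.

-3.4664

RK4: k1 = f(t_n, p_n); k2 = f(t_n + h/2, p_n + (h/2)·k1); k3 = f(t_n + h/2, p_n + (h/2)·k2); k4 = f(t_n + h, p_n + h·k3); p_{n+1} = p_n + (h/6)·(k1 + 2k2 + 2k3 + k4).
t=0.700000, p=-2.240000:
  k1 = f(0.700000, -2.240000) = -3.349317
  k2 = f(0.775000, -2.491199) = -3.669060
  k3 = f(0.775000, -2.515179) = -3.701673
  k4 = f(0.850000, -2.795251) = -4.062264
  p ← -2.240000 + (0.15/6)·(k1 + 2k2 + 2k3 + k4) = -2.793826
t=0.850000, p=-2.793826:
  k1 = f(0.850000, -2.793826) = -4.060327
  k2 = f(0.925000, -3.098351) = -4.455641
  k3 = f(0.925000, -3.127999) = -4.495963
  k4 = f(1.000000, -3.468221) = -4.941187
  p ← -2.793826 + (0.15/6)·(k1 + 2k2 + 2k3 + k4) = -3.466444
p(1) ≈ -3.4664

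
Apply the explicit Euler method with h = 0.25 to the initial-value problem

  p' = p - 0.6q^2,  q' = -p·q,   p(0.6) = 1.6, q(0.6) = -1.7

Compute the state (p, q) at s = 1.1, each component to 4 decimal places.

Euler on (p,q): p_{n+1} = p_n + h·p', q_{n+1} = q_n + h·q'.
0.600000: (1.600000, -1.700000); f=(-0.134000, 2.720000) → (1.566500, -1.020000)
0.850000: (1.566500, -1.020000); f=(0.942260, 1.597830) → (1.802065, -0.620542)
(p(1.1), q(1.1)) ≈ (1.8021, -0.6205)

1.8021, -0.6205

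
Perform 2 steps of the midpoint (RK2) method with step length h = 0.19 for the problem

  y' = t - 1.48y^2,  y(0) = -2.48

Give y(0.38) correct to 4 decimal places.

-33.7374

Midpoint: k1 = f(t_n, y_n); k2 = f(t_n + h/2, y_n + (h/2)·k1); y_{n+1} = y_n + h·k2.
t=0.000000, y=-2.480000:
  k1 = f(0.000000, -2.480000) = -9.102592
  k2 = f(0.095000, -3.344746) = -16.462245
  y ← -2.480000 + 0.19·(-16.462245) = -5.607826
t=0.190000, y=-5.607826:
  k1 = f(0.190000, -5.607826) = -46.352622
  k2 = f(0.285000, -10.011326) = -148.050427
  y ← -5.607826 + 0.19·(-148.050427) = -33.737408
y(0.38) ≈ -33.7374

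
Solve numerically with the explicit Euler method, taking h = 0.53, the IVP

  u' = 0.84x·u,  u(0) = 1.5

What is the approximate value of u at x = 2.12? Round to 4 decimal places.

Euler: u_{n+1} = u_n + h·f(x_n, u_n).
x=0.000000, u=1.500000: f=0.000000 → u ← 1.500000 + 0.53·0.000000 = 1.500000
x=0.530000, u=1.500000: f=0.667800 → u ← 1.500000 + 0.53·0.667800 = 1.853934
x=1.060000, u=1.853934: f=1.650743 → u ← 1.853934 + 0.53·1.650743 = 2.728828
x=1.590000, u=2.728828: f=3.644622 → u ← 2.728828 + 0.53·3.644622 = 4.660478
u(2.12) ≈ 4.6605

4.6605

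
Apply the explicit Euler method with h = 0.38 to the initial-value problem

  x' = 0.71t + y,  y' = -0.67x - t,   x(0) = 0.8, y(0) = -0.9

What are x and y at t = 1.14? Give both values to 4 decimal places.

Euler on (x,y): x_{n+1} = x_n + h·x', y_{n+1} = y_n + h·y'.
0.000000: (0.800000, -0.900000); f=(-0.900000, -0.536000) → (0.458000, -1.103680)
0.380000: (0.458000, -1.103680); f=(-0.833880, -0.686860) → (0.141126, -1.364687)
0.760000: (0.141126, -1.364687); f=(-0.825087, -0.854554) → (-0.172407, -1.689417)
(x(1.14), y(1.14)) ≈ (-0.1724, -1.6894)

-0.1724, -1.6894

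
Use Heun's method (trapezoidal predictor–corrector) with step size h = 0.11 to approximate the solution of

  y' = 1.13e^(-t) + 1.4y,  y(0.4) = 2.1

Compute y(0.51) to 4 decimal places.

2.5337

Heun: k1 = f(t_n, y_n); k2 = f(t_n + h, y_n + h·k1); y_{n+1} = y_n + (h/2)·(k1 + k2).
t=0.400000, y=2.100000:
  k1 = f(0.400000, 2.100000) = 3.697462
  k2 = f(0.510000, 2.506721) = 4.187969
  y ← 2.100000 + (0.11/2)·(3.697462 + 4.187969) = 2.533699
y(0.51) ≈ 2.5337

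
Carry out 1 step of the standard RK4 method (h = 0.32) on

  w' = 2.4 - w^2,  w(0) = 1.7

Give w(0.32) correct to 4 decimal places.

1.6047

RK4: k1 = f(x_n, w_n); k2 = f(x_n + h/2, w_n + (h/2)·k1); k3 = f(x_n + h/2, w_n + (h/2)·k2); k4 = f(x_n + h, w_n + h·k3); w_{n+1} = w_n + (h/6)·(k1 + 2k2 + 2k3 + k4).
x=0.000000, w=1.700000:
  k1 = f(0.000000, 1.700000) = -0.490000
  k2 = f(0.160000, 1.621600) = -0.229587
  k3 = f(0.160000, 1.663266) = -0.366454
  k4 = f(0.320000, 1.582735) = -0.105049
  w ← 1.700000 + (0.32/6)·(k1 + 2k2 + 2k3 + k4) = 1.604686
w(0.32) ≈ 1.6047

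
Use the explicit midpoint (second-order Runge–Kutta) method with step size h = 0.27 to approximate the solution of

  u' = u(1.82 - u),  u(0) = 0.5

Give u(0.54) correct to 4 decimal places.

Midpoint: k1 = f(s_n, u_n); k2 = f(s_n + h/2, u_n + (h/2)·k1); u_{n+1} = u_n + h·k2.
s=0.000000, u=0.500000:
  k1 = f(0.000000, 0.500000) = 0.660000
  k2 = f(0.135000, 0.589100) = 0.725123
  u ← 0.500000 + 0.27·0.725123 = 0.695783
s=0.270000, u=0.695783:
  k1 = f(0.270000, 0.695783) = 0.782211
  k2 = f(0.405000, 0.801382) = 0.816302
  u ← 0.695783 + 0.27·0.816302 = 0.916185
u(0.54) ≈ 0.9162

0.9162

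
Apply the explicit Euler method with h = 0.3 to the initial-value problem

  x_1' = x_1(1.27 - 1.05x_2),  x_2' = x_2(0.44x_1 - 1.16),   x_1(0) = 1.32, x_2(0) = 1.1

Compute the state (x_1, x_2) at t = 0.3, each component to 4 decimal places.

1.3655, 0.9089

Euler on (x_1,x_2): x_1_{n+1} = x_1_n + h·x_1', x_2_{n+1} = x_2_n + h·x_2'.
0.000000: (1.320000, 1.100000); f=(0.151800, -0.637120) → (1.365540, 0.908864)
(x_1(0.3), x_2(0.3)) ≈ (1.3655, 0.9089)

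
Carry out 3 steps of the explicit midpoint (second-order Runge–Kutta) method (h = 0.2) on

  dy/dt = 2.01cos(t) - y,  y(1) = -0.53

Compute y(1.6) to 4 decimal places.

Midpoint: k1 = f(t_n, y_n); k2 = f(t_n + h/2, y_n + (h/2)·k1); y_{n+1} = y_n + h·k2.
t=1.000000, y=-0.530000:
  k1 = f(1.000000, -0.530000) = 1.616008
  k2 = f(1.100000, -0.368399) = 1.280127
  y ← -0.530000 + 0.2·1.280127 = -0.273975
t=1.200000, y=-0.273975:
  k1 = f(1.200000, -0.273975) = 1.002314
  k2 = f(1.300000, -0.173743) = 0.711416
  y ← -0.273975 + 0.2·0.711416 = -0.131691
t=1.400000, y=-0.131691:
  k1 = f(1.400000, -0.131691) = 0.473325
  k2 = f(1.500000, -0.084359) = 0.226541
  y ← -0.131691 + 0.2·0.226541 = -0.086383
y(1.6) ≈ -0.0864

-0.0864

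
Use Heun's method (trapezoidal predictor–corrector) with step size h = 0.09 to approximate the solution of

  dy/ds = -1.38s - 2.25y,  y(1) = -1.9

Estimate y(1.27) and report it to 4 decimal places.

-1.3598

Heun: k1 = f(s_n, y_n); k2 = f(s_n + h, y_n + h·k1); y_{n+1} = y_n + (h/2)·(k1 + k2).
s=1.000000, y=-1.900000:
  k1 = f(1.000000, -1.900000) = 2.895000
  k2 = f(1.090000, -1.639450) = 2.184563
  y ← -1.900000 + (0.09/2)·(2.895000 + 2.184563) = -1.671420
s=1.090000, y=-1.671420:
  k1 = f(1.090000, -1.671420) = 2.256494
  k2 = f(1.180000, -1.468335) = 1.675354
  y ← -1.671420 + (0.09/2)·(2.256494 + 1.675354) = -1.494487
s=1.180000, y=-1.494487:
  k1 = f(1.180000, -1.494487) = 1.734195
  k2 = f(1.270000, -1.338409) = 1.258820
  y ← -1.494487 + (0.09/2)·(1.734195 + 1.258820) = -1.359801
y(1.27) ≈ -1.3598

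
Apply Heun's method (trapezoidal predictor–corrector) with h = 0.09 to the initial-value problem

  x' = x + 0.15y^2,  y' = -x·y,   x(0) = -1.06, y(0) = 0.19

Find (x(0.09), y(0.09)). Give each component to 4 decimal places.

-1.1591, 0.2099

Heun on (x,y): k1 = f(t_n, state_n); k2 = f(t_n + h, state_n + h·k1); state_{n+1} = state_n + (h/2)·(k1 + k2).
0.000000: (-1.060000, 0.190000)
  k1 = (-1.054585, 0.201400)
  predictor → (-1.154913, 0.208126)
  k2 = (-1.148415, 0.240367)
  → (-1.159135, 0.209880)
(x(0.09), y(0.09)) ≈ (-1.1591, 0.2099)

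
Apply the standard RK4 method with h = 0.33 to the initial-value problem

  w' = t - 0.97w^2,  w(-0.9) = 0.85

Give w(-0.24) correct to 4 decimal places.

RK4: k1 = f(t_n, w_n); k2 = f(t_n + h/2, w_n + (h/2)·k1); k3 = f(t_n + h/2, w_n + (h/2)·k2); k4 = f(t_n + h, w_n + h·k3); w_{n+1} = w_n + (h/6)·(k1 + 2k2 + 2k3 + k4).
t=-0.900000, w=0.850000:
  k1 = f(-0.900000, 0.850000) = -1.600825
  k2 = f(-0.735000, 0.585864) = -1.067939
  k3 = f(-0.735000, 0.673790) = -1.175373
  k4 = f(-0.570000, 0.462127) = -0.777154
  w ← 0.850000 + (0.33/6)·(k1 + 2k2 + 2k3 + k4) = 0.472447
t=-0.570000, w=0.472447:
  k1 = f(-0.570000, 0.472447) = -0.786510
  k2 = f(-0.405000, 0.342673) = -0.518902
  k3 = f(-0.405000, 0.386828) = -0.550147
  k4 = f(-0.240000, 0.290898) = -0.322083
  w ← 0.472447 + (0.33/6)·(k1 + 2k2 + 2k3 + k4) = 0.293879
w(-0.24) ≈ 0.2939

0.2939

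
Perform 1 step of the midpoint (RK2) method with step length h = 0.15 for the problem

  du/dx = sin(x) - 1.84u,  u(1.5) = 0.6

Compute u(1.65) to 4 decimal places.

0.5866

Midpoint: k1 = f(x_n, u_n); k2 = f(x_n + h/2, u_n + (h/2)·k1); u_{n+1} = u_n + h·k2.
x=1.500000, u=0.600000:
  k1 = f(1.500000, 0.600000) = -0.106505
  k2 = f(1.575000, 0.592012) = -0.089311
  u ← 0.600000 + 0.15·(-0.089311) = 0.586603
u(1.65) ≈ 0.5866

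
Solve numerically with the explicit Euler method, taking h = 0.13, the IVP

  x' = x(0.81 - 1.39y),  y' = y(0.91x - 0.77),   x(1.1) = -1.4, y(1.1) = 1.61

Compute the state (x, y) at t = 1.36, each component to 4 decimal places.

-1.0166, 0.9044

Euler on (x,y): x_{n+1} = x_n + h·x', y_{n+1} = y_n + h·y'.
1.100000: (-1.400000, 1.610000); f=(1.999060, -3.290840) → (-1.140122, 1.182191)
1.230000: (-1.140122, 1.182191); f=(0.950001, -2.136823) → (-1.016622, 0.904404)
(x(1.36), y(1.36)) ≈ (-1.0166, 0.9044)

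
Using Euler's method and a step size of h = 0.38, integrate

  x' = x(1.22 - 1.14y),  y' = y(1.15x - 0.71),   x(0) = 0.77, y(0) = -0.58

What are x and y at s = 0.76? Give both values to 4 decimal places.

Euler on (x,y): x_{n+1} = x_n + h·x', y_{n+1} = y_n + h·y'.
0.000000: (0.770000, -0.580000); f=(1.448524, -0.101790) → (1.320439, -0.618680)
0.380000: (1.320439, -0.618680); f=(2.542235, -0.500206) → (2.286489, -0.808758)
(x(0.76), y(0.76)) ≈ (2.2865, -0.8088)

2.2865, -0.8088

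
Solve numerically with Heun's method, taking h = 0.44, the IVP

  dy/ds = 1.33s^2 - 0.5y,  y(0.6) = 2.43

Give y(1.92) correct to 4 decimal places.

3.8142

Heun: k1 = f(s_n, y_n); k2 = f(s_n + h, y_n + h·k1); y_{n+1} = y_n + (h/2)·(k1 + k2).
s=0.600000, y=2.430000:
  k1 = f(0.600000, 2.430000) = -0.736200
  k2 = f(1.040000, 2.106072) = 0.385492
  y ← 2.430000 + (0.44/2)·(-0.736200 + 0.385492) = 2.352844
s=1.040000, y=2.352844:
  k1 = f(1.040000, 2.352844) = 0.262106
  k2 = f(1.480000, 2.468171) = 1.679147
  y ← 2.352844 + (0.44/2)·(0.262106 + 1.679147) = 2.779920
s=1.480000, y=2.779920:
  k1 = f(1.480000, 2.779920) = 1.523272
  k2 = f(1.920000, 3.450160) = 3.177832
  y ← 2.779920 + (0.44/2)·(1.523272 + 3.177832) = 3.814163
y(1.92) ≈ 3.8142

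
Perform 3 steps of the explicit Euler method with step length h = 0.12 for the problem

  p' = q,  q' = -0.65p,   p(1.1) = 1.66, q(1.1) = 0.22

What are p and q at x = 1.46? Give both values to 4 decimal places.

1.6923, -0.1734

Euler on (p,q): p_{n+1} = p_n + h·p', q_{n+1} = q_n + h·q'.
1.100000: (1.660000, 0.220000); f=(0.220000, -1.079000) → (1.686400, 0.090520)
1.220000: (1.686400, 0.090520); f=(0.090520, -1.096160) → (1.697262, -0.041019)
1.340000: (1.697262, -0.041019); f=(-0.041019, -1.103221) → (1.692340, -0.173406)
(p(1.46), q(1.46)) ≈ (1.6923, -0.1734)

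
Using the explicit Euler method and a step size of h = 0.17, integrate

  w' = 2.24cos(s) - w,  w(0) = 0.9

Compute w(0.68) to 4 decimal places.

Euler: w_{n+1} = w_n + h·f(s_n, w_n).
s=0.000000, w=0.900000: f=1.340000 → w ← 0.900000 + 0.17·1.340000 = 1.127800
s=0.170000, w=1.127800: f=1.079910 → w ← 1.127800 + 0.17·1.079910 = 1.311385
s=0.340000, w=1.311385: f=0.800386 → w ← 1.311385 + 0.17·0.800386 = 1.447450
s=0.510000, w=1.447450: f=0.507497 → w ← 1.447450 + 0.17·0.507497 = 1.533725
w(0.68) ≈ 1.5337

1.5337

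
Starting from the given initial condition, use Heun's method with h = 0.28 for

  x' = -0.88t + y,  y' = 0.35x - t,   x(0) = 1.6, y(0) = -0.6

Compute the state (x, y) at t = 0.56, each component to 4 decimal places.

Heun on (x,y): k1 = f(t_n, state_n); k2 = f(t_n + h, state_n + h·k1); state_{n+1} = state_n + (h/2)·(k1 + k2).
0.000000: (1.600000, -0.600000)
  k1 = (-0.600000, 0.560000)
  predictor → (1.432000, -0.443200)
  k2 = (-0.689600, 0.221200)
  → (1.419456, -0.490632)
0.280000: (1.419456, -0.490632)
  k1 = (-0.737032, 0.216810)
  predictor → (1.213087, -0.429925)
  k2 = (-0.922725, -0.135420)
  → (1.187090, -0.479237)
(x(0.56), y(0.56)) ≈ (1.1871, -0.4792)

1.1871, -0.4792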